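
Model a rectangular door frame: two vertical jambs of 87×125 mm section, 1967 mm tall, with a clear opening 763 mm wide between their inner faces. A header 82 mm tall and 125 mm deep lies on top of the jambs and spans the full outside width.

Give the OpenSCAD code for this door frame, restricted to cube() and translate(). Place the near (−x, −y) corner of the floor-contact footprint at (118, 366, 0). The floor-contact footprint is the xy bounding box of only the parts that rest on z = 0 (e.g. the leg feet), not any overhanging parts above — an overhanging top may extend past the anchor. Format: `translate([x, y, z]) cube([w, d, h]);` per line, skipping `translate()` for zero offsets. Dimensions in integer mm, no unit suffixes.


translate([118, 366, 0]) cube([87, 125, 1967]);
translate([968, 366, 0]) cube([87, 125, 1967]);
translate([118, 366, 1967]) cube([937, 125, 82]);


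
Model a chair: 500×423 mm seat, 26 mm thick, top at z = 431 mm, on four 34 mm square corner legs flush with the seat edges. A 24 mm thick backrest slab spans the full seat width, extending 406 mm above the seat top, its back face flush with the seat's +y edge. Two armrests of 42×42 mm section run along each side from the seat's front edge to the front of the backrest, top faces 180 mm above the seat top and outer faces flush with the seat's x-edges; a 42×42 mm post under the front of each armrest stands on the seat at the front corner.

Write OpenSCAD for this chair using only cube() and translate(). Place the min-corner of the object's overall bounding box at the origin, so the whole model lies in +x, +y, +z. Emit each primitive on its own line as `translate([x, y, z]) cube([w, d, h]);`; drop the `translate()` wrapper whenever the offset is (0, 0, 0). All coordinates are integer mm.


// leg_h = 431 - 26 = 405
// arm post h = 180 - 42 = 138
translate([0, 0, 405]) cube([500, 423, 26]);
cube([34, 34, 405]);
translate([466, 0, 0]) cube([34, 34, 405]);
translate([0, 389, 0]) cube([34, 34, 405]);
translate([466, 389, 0]) cube([34, 34, 405]);
translate([0, 399, 431]) cube([500, 24, 406]);
translate([0, 0, 569]) cube([42, 399, 42]);
translate([458, 0, 569]) cube([42, 399, 42]);
translate([0, 0, 431]) cube([42, 42, 138]);
translate([458, 0, 431]) cube([42, 42, 138]);


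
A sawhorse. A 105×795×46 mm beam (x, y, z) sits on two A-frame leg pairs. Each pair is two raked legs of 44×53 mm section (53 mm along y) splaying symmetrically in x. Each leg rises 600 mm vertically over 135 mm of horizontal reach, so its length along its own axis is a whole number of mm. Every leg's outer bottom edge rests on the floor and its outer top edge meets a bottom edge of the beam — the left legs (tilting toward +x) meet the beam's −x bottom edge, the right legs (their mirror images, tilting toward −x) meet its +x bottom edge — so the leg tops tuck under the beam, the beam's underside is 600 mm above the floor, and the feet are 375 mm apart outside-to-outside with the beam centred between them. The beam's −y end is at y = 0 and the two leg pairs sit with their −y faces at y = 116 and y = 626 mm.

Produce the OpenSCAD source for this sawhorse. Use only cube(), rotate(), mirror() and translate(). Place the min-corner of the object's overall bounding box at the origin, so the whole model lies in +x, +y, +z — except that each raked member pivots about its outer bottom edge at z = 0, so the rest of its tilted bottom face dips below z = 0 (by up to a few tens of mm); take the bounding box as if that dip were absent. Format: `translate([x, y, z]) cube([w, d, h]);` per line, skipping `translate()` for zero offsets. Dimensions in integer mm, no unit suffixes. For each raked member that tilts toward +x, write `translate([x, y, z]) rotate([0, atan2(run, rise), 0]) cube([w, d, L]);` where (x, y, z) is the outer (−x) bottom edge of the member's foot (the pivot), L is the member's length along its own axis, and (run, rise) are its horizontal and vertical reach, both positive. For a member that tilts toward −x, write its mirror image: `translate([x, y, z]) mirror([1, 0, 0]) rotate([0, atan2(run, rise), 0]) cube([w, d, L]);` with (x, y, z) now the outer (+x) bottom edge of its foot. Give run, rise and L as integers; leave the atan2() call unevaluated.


translate([135, 0, 600]) cube([105, 795, 46]);
translate([0, 116, 0]) rotate([0, atan2(135, 600), 0]) cube([44, 53, 615]);
translate([375, 116, 0]) mirror([1, 0, 0]) rotate([0, atan2(135, 600), 0]) cube([44, 53, 615]);
translate([0, 626, 0]) rotate([0, atan2(135, 600), 0]) cube([44, 53, 615]);
translate([375, 626, 0]) mirror([1, 0, 0]) rotate([0, atan2(135, 600), 0]) cube([44, 53, 615]);


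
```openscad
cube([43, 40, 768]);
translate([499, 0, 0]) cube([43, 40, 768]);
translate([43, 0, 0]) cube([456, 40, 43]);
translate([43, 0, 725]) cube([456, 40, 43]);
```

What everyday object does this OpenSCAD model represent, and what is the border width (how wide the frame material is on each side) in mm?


A picture frame. The border width is 43 mm.

Four thin pieces enclosing a rectangular opening — a picture frame. The two full-height stiles are 768 mm tall; the top rail sits at z = 725 and is 43 mm tall, so the border above the opening is 768 − 725 = 43 mm, matching the stile x-width.


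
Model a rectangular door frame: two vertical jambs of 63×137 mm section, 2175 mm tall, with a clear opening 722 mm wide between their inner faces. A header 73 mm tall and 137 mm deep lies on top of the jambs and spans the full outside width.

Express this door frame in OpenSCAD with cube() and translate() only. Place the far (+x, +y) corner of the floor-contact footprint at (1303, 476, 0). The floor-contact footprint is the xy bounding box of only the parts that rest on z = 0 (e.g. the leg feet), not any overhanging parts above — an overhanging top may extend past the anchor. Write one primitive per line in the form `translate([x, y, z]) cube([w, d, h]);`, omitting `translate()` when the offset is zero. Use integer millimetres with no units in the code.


translate([455, 339, 0]) cube([63, 137, 2175]);
translate([1240, 339, 0]) cube([63, 137, 2175]);
translate([455, 339, 2175]) cube([848, 137, 73]);


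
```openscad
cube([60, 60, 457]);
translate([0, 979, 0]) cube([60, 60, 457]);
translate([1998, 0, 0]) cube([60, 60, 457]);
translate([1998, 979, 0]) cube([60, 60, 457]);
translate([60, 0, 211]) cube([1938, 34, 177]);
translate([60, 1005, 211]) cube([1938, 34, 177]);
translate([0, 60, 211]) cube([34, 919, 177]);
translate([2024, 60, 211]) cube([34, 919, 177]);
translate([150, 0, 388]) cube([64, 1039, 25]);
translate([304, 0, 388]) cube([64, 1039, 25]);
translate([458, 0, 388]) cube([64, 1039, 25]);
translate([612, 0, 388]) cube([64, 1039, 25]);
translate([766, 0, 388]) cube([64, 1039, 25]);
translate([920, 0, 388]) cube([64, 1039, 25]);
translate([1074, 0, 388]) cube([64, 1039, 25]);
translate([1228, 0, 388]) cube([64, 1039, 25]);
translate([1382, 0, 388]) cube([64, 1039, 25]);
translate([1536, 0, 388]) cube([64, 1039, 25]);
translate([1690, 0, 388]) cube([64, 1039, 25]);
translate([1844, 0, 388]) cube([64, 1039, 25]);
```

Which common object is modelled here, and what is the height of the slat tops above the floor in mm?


A bed frame. The slat-top height is 413 mm.

Four posts, four rails, and a row of slats — a bed frame. Slats sit on the rails at z = 211 + 177 = 388; with slat thickness 25, the top is 413 mm.


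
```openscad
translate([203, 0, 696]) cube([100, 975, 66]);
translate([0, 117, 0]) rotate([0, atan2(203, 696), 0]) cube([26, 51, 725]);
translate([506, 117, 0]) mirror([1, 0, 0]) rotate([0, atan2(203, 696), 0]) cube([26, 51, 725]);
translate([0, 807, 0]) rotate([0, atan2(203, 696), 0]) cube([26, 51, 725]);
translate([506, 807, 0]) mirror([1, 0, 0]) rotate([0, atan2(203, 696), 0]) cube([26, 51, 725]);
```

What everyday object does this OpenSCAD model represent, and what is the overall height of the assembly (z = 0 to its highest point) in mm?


A sawhorse. The overall height is 762 mm.

A beam across two mirrored pairs of raked legs — a sawhorse. The beam's underside is at z = 696 (matching the legs' vertical rise in atan2(203, 696)) and the beam is 66 mm tall, so its top is at 696 + 66 = 762 mm. The raked legs top out at the beam's underside, so that is the highest point.


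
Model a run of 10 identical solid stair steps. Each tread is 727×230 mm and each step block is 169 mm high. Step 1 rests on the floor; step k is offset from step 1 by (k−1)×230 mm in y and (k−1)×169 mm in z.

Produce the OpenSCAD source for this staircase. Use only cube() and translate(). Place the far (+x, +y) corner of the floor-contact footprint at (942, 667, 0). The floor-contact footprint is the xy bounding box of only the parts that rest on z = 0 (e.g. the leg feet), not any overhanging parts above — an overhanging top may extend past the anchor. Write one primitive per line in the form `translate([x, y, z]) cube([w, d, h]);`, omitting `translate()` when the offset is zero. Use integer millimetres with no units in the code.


translate([215, 437, 0]) cube([727, 230, 169]);
translate([215, 667, 169]) cube([727, 230, 169]);
translate([215, 897, 338]) cube([727, 230, 169]);
translate([215, 1127, 507]) cube([727, 230, 169]);
translate([215, 1357, 676]) cube([727, 230, 169]);
translate([215, 1587, 845]) cube([727, 230, 169]);
translate([215, 1817, 1014]) cube([727, 230, 169]);
translate([215, 2047, 1183]) cube([727, 230, 169]);
translate([215, 2277, 1352]) cube([727, 230, 169]);
translate([215, 2507, 1521]) cube([727, 230, 169]);


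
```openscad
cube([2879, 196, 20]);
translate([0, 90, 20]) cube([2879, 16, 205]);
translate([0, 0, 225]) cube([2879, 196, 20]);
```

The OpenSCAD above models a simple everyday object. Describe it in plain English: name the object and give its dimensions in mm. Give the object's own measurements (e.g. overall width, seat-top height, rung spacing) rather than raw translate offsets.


An I-beam lying along x, 2879 mm long. Overall section height 245 mm. Two flanges 196 mm wide (y) and 20 mm thick, one on the floor and one at the top; a web 16 mm thick runs between them, centred on the flange width.


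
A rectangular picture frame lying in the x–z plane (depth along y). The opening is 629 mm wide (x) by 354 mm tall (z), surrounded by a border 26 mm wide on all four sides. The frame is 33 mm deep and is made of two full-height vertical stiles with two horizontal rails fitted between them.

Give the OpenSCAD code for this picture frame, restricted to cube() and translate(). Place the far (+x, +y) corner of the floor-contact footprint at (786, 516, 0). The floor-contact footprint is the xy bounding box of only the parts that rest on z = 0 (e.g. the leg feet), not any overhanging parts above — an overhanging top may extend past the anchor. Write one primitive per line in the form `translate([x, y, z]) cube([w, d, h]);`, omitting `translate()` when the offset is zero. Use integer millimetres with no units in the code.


translate([105, 483, 0]) cube([26, 33, 406]);
translate([760, 483, 0]) cube([26, 33, 406]);
translate([131, 483, 0]) cube([629, 33, 26]);
translate([131, 483, 380]) cube([629, 33, 26]);


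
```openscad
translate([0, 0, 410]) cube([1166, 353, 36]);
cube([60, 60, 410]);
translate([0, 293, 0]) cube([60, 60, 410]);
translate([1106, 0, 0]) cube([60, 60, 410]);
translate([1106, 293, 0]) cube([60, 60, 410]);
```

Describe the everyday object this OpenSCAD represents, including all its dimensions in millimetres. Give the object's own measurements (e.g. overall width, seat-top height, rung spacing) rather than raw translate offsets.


A long wooden bench with a 1166 mm (x) × 353 mm (y) seat, 36 mm thick, its top surface 446 mm above the floor. Four 60 mm square legs at the seat corners, flush with the edges, run from z = 0 to the seat underside.


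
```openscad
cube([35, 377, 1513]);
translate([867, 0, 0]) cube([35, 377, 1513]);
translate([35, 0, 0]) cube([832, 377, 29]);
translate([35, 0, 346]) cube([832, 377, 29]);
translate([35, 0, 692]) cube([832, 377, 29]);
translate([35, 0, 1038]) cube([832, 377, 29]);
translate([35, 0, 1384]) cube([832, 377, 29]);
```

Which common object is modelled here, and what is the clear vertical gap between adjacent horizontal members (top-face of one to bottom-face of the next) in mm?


A bookshelf. The clear shelf gap is 317 mm.

Two tall side panels with 5 horizontal boards between them — a bookshelf. The first two shelf undersides are at z = 0 and z = 346; with shelf thickness 29, the clear gap is 346 − 0 − 29 = 317 mm.


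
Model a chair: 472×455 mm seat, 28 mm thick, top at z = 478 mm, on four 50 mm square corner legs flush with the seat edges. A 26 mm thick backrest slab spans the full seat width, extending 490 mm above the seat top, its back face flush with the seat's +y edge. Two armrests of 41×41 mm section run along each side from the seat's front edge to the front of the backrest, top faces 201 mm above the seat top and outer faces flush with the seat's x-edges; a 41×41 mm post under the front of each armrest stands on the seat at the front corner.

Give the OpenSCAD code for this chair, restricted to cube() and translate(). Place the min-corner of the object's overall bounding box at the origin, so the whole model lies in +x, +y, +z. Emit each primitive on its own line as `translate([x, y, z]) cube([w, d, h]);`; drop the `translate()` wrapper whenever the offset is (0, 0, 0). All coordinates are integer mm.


// leg_h = 478 - 28 = 450
// arm post h = 201 - 41 = 160
translate([0, 0, 450]) cube([472, 455, 28]);
cube([50, 50, 450]);
translate([422, 0, 0]) cube([50, 50, 450]);
translate([0, 405, 0]) cube([50, 50, 450]);
translate([422, 405, 0]) cube([50, 50, 450]);
translate([0, 429, 478]) cube([472, 26, 490]);
translate([0, 0, 638]) cube([41, 429, 41]);
translate([431, 0, 638]) cube([41, 429, 41]);
translate([0, 0, 478]) cube([41, 41, 160]);
translate([431, 0, 478]) cube([41, 41, 160]);


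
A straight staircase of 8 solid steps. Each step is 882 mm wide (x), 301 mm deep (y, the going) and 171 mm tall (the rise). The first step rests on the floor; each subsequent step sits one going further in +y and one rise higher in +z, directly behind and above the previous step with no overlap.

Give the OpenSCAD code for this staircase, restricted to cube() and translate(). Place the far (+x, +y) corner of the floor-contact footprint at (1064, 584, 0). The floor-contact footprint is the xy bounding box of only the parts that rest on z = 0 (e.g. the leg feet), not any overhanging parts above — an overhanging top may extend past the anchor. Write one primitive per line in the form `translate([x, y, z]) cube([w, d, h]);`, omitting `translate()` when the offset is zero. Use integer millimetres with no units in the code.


translate([182, 283, 0]) cube([882, 301, 171]);
translate([182, 584, 171]) cube([882, 301, 171]);
translate([182, 885, 342]) cube([882, 301, 171]);
translate([182, 1186, 513]) cube([882, 301, 171]);
translate([182, 1487, 684]) cube([882, 301, 171]);
translate([182, 1788, 855]) cube([882, 301, 171]);
translate([182, 2089, 1026]) cube([882, 301, 171]);
translate([182, 2390, 1197]) cube([882, 301, 171]);


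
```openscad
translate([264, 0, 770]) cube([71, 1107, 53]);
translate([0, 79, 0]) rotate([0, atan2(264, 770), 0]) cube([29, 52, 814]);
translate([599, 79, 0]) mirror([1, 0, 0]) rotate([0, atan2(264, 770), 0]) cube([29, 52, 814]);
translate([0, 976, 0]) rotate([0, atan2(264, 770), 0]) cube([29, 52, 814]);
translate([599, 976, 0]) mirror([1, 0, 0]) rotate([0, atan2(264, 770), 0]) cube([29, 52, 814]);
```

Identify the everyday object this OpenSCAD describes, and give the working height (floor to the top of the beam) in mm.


A sawhorse. The overall height is 823 mm.

A beam across two mirrored pairs of raked legs — a sawhorse. The beam's underside is at z = 770 (matching the legs' vertical rise in atan2(264, 770)) and the beam is 53 mm tall, so its top is at 770 + 53 = 823 mm. The raked legs top out at the beam's underside, so that is the highest point.


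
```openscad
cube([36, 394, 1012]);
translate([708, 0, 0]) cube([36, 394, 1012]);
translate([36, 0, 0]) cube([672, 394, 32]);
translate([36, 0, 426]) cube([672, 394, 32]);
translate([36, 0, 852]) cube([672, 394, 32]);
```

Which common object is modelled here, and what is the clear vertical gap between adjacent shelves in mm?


A bookshelf. The clear shelf gap is 394 mm.

Two tall side panels with 3 horizontal boards between them — a bookshelf. The first two shelf undersides are at z = 0 and z = 426; with shelf thickness 32, the clear gap is 426 − 0 − 32 = 394 mm.


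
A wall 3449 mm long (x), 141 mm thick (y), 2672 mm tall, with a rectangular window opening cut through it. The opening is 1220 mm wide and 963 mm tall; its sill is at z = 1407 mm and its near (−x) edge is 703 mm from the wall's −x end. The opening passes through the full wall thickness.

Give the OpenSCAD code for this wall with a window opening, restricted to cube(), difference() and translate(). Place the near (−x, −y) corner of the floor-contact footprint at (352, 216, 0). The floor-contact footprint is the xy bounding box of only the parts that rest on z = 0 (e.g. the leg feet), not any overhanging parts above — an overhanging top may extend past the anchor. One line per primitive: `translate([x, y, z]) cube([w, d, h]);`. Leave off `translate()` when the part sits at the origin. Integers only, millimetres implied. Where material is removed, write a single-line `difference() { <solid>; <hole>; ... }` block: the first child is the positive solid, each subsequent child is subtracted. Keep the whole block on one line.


difference() { translate([352, 216, 0]) cube([3449, 141, 2672]); translate([1055, 216, 1407]) cube([1220, 141, 963]); }


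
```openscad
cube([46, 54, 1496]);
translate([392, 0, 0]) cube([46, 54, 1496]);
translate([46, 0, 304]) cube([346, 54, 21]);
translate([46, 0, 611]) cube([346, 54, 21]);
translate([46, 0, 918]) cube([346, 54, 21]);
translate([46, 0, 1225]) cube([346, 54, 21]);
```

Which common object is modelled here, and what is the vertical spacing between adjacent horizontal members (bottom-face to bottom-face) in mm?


A ladder. The rung spacing is 307 mm.

Two tall 46×54 posts with 4 short bars between them — a ladder. Adjacent rungs sit at z = 304 and z = 611, so the spacing is 611 − 304 = 307 mm.


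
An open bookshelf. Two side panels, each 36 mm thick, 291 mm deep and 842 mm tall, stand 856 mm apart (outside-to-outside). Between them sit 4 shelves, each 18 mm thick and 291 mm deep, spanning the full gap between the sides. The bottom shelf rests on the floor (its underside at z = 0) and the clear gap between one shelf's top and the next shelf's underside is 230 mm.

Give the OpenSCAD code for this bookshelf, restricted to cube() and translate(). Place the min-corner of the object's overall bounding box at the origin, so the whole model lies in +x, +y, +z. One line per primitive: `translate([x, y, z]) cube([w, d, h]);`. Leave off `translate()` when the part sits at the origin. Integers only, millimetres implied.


cube([36, 291, 842]);
translate([820, 0, 0]) cube([36, 291, 842]);
translate([36, 0, 0]) cube([784, 291, 18]);
translate([36, 0, 248]) cube([784, 291, 18]);
translate([36, 0, 496]) cube([784, 291, 18]);
translate([36, 0, 744]) cube([784, 291, 18]);


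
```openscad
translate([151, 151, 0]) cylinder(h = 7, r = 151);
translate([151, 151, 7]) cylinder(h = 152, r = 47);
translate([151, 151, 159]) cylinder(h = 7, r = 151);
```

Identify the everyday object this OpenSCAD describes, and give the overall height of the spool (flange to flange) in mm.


A spool. The overall height is 166 mm.

Three coaxial cylinders, large–small–large — a spool. Two 7 mm flanges and a 152 mm core give 7 + 152 + 7 = 166 mm.


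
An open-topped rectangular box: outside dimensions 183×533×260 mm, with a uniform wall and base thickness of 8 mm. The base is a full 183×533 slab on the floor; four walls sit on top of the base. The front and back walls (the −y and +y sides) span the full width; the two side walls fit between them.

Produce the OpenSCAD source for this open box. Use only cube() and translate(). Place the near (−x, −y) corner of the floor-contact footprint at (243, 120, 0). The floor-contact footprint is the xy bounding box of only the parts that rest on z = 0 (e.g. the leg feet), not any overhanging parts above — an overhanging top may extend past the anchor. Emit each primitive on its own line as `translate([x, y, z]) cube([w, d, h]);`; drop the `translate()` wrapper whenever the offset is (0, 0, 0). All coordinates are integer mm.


translate([243, 120, 0]) cube([183, 533, 8]);
translate([243, 120, 8]) cube([183, 8, 252]);
translate([243, 645, 8]) cube([183, 8, 252]);
translate([243, 128, 8]) cube([8, 517, 252]);
translate([418, 128, 8]) cube([8, 517, 252]);


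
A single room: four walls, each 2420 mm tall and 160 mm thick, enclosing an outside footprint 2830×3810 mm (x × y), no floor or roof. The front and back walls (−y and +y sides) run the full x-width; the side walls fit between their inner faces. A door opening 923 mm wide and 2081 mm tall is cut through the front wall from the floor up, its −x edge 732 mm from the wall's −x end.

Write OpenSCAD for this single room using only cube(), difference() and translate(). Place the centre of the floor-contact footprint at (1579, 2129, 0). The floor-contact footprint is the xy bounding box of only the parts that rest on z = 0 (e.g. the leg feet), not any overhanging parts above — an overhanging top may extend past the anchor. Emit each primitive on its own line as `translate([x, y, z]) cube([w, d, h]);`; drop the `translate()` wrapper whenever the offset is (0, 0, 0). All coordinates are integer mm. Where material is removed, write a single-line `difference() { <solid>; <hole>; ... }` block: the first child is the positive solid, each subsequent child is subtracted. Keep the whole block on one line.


difference() { translate([164, 224, 0]) cube([2830, 160, 2420]); translate([896, 224, 0]) cube([923, 160, 2081]); }
translate([164, 3874, 0]) cube([2830, 160, 2420]);
translate([164, 384, 0]) cube([160, 3490, 2420]);
translate([2834, 384, 0]) cube([160, 3490, 2420]);


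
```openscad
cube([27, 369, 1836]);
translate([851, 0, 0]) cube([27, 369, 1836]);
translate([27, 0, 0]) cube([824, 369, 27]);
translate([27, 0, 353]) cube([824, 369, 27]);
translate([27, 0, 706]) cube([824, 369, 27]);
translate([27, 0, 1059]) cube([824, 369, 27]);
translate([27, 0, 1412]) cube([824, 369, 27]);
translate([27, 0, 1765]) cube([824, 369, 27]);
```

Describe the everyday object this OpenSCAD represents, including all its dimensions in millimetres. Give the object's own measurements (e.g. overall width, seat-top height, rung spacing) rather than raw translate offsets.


An open bookshelf. Two side panels, each 27 mm thick, 369 mm deep and 1836 mm tall, stand 878 mm apart (outside-to-outside). Between them sit 6 shelves, each 27 mm thick and 369 mm deep, spanning the full gap between the sides. The bottom shelf rests on the floor (its underside at z = 0) and the clear gap between one shelf's top and the next shelf's underside is 326 mm.


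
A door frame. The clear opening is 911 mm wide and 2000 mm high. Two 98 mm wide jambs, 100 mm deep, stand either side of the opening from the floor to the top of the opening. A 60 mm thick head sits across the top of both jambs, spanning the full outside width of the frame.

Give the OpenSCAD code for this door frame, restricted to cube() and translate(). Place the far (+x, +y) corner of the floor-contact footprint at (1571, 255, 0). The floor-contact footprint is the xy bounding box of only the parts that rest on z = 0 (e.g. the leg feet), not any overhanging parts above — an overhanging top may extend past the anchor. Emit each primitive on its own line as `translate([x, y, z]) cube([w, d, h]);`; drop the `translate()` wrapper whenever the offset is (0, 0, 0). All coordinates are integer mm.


translate([464, 155, 0]) cube([98, 100, 2000]);
translate([1473, 155, 0]) cube([98, 100, 2000]);
translate([464, 155, 2000]) cube([1107, 100, 60]);


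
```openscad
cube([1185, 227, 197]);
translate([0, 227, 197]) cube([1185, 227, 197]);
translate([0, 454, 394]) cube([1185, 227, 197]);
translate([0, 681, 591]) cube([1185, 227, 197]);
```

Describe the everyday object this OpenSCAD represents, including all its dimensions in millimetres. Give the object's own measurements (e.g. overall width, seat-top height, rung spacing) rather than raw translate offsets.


A straight staircase of 4 solid steps. Each step is 1185 mm wide (x), 227 mm deep (y, the going) and 197 mm tall (the rise). The first step rests on the floor; each subsequent step sits one going further in +y and one rise higher in +z, directly behind and above the previous step with no overlap.


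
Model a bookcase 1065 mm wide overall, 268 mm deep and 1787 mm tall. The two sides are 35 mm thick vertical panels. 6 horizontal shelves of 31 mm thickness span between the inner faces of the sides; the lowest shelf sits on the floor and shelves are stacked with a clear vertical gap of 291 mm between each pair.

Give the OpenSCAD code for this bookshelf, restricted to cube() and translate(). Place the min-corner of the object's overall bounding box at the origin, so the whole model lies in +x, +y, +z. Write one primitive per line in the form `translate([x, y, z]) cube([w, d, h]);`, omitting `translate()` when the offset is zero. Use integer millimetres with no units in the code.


cube([35, 268, 1787]);
translate([1030, 0, 0]) cube([35, 268, 1787]);
translate([35, 0, 0]) cube([995, 268, 31]);
translate([35, 0, 322]) cube([995, 268, 31]);
translate([35, 0, 644]) cube([995, 268, 31]);
translate([35, 0, 966]) cube([995, 268, 31]);
translate([35, 0, 1288]) cube([995, 268, 31]);
translate([35, 0, 1610]) cube([995, 268, 31]);


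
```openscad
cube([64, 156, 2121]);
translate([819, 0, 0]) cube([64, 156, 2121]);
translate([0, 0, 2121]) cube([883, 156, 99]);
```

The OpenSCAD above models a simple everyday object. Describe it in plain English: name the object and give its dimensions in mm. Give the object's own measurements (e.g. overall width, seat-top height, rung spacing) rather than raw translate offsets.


A door frame. The clear opening is 755 mm wide and 2121 mm high. Two 64 mm wide jambs, 156 mm deep, stand either side of the opening from the floor to the top of the opening. A 99 mm thick head sits across the top of both jambs, spanning the full outside width of the frame.


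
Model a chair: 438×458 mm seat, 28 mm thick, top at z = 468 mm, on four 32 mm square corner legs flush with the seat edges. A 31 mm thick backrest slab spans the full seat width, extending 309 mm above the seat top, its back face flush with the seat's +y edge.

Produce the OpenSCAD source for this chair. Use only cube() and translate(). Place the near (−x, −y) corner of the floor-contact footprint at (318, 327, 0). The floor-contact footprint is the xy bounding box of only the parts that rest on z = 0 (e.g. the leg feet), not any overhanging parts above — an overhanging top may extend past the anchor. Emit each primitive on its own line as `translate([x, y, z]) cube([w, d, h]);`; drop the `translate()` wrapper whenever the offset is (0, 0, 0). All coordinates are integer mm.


translate([318, 327, 440]) cube([438, 458, 28]);
translate([318, 327, 0]) cube([32, 32, 440]);
translate([724, 327, 0]) cube([32, 32, 440]);
translate([318, 753, 0]) cube([32, 32, 440]);
translate([724, 753, 0]) cube([32, 32, 440]);
translate([318, 754, 468]) cube([438, 31, 309]);


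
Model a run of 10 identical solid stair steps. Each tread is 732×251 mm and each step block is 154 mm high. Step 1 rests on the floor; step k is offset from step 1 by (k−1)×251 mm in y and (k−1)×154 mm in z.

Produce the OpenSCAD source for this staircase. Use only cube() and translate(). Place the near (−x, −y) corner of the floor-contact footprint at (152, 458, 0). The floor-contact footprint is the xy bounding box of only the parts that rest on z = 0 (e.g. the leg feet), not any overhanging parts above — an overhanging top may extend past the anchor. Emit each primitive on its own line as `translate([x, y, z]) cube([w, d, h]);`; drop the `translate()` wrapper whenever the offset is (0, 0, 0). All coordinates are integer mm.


translate([152, 458, 0]) cube([732, 251, 154]);
translate([152, 709, 154]) cube([732, 251, 154]);
translate([152, 960, 308]) cube([732, 251, 154]);
translate([152, 1211, 462]) cube([732, 251, 154]);
translate([152, 1462, 616]) cube([732, 251, 154]);
translate([152, 1713, 770]) cube([732, 251, 154]);
translate([152, 1964, 924]) cube([732, 251, 154]);
translate([152, 2215, 1078]) cube([732, 251, 154]);
translate([152, 2466, 1232]) cube([732, 251, 154]);
translate([152, 2717, 1386]) cube([732, 251, 154]);


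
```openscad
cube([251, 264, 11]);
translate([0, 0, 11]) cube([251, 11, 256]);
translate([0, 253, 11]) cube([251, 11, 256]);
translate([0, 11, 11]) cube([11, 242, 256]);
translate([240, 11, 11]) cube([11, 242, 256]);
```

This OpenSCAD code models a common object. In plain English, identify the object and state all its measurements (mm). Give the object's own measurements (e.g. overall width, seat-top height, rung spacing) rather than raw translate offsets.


An open-topped rectangular box: outside dimensions 251×264×267 mm, with a uniform wall and base thickness of 11 mm. The base is a full 251×264 slab on the floor; four walls sit on top of the base. The front and back walls (the −y and +y sides) span the full width; the two side walls fit between them.


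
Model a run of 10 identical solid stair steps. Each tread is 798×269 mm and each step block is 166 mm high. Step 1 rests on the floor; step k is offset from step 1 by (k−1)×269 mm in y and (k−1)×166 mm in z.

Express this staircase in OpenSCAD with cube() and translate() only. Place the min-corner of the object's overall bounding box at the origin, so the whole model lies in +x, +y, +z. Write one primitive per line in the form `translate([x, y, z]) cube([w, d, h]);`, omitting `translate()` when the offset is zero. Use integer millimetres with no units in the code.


cube([798, 269, 166]);
translate([0, 269, 166]) cube([798, 269, 166]);
translate([0, 538, 332]) cube([798, 269, 166]);
translate([0, 807, 498]) cube([798, 269, 166]);
translate([0, 1076, 664]) cube([798, 269, 166]);
translate([0, 1345, 830]) cube([798, 269, 166]);
translate([0, 1614, 996]) cube([798, 269, 166]);
translate([0, 1883, 1162]) cube([798, 269, 166]);
translate([0, 2152, 1328]) cube([798, 269, 166]);
translate([0, 2421, 1494]) cube([798, 269, 166]);


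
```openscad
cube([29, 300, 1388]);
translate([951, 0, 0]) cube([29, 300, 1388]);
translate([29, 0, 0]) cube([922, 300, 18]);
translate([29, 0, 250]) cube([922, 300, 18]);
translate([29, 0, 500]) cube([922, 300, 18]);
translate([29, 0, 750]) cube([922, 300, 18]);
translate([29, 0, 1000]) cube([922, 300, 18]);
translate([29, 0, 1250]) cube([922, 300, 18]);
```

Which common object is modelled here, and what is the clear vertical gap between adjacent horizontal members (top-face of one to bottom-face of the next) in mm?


A bookshelf. The clear shelf gap is 232 mm.

Two tall side panels with 6 horizontal boards between them — a bookshelf. The first two shelf undersides are at z = 0 and z = 250; with shelf thickness 18, the clear gap is 250 − 0 − 18 = 232 mm.


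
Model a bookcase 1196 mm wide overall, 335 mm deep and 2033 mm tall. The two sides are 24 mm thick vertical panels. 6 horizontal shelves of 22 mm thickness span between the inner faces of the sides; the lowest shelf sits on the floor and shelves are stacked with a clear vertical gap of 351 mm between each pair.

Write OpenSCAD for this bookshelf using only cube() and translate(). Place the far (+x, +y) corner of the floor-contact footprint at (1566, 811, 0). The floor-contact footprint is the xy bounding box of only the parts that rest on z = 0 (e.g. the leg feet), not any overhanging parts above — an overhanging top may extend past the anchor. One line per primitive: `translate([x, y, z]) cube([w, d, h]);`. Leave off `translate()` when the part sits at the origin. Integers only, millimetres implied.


translate([370, 476, 0]) cube([24, 335, 2033]);
translate([1542, 476, 0]) cube([24, 335, 2033]);
translate([394, 476, 0]) cube([1148, 335, 22]);
translate([394, 476, 373]) cube([1148, 335, 22]);
translate([394, 476, 746]) cube([1148, 335, 22]);
translate([394, 476, 1119]) cube([1148, 335, 22]);
translate([394, 476, 1492]) cube([1148, 335, 22]);
translate([394, 476, 1865]) cube([1148, 335, 22]);


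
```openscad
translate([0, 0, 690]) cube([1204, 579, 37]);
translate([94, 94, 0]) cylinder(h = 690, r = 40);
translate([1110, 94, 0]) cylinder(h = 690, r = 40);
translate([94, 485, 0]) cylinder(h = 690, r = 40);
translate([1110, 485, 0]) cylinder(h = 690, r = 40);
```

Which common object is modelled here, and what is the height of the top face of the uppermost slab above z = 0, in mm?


A table. The table height is 727 mm.

A 1204×579×37 slab sits at z = 690 on four Ø80 mm round legs — a table. The top surface is at 690 + 37 = 727 mm.


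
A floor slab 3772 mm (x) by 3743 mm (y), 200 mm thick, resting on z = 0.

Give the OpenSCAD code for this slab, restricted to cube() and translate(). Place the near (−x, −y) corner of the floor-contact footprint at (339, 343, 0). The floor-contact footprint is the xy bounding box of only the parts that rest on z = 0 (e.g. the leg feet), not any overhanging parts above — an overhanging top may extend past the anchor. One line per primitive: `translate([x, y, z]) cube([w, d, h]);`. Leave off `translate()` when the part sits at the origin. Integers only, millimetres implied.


translate([339, 343, 0]) cube([3772, 3743, 200]);


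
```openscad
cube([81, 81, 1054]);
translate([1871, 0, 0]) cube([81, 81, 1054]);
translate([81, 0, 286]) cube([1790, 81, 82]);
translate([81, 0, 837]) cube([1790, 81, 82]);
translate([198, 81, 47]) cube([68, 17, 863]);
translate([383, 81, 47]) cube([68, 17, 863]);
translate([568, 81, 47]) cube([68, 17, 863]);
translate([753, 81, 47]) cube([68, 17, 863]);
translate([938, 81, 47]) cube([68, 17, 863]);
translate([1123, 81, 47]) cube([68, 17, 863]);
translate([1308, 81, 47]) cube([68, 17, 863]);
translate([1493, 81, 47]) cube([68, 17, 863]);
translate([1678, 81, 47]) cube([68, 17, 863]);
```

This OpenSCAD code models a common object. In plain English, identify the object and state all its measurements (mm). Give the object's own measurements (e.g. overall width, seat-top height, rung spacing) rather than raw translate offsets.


A fence section. Two 81×81 mm posts, 1054 mm tall, stand on the floor with a clear span of 1790 mm between their inner faces. Two horizontal rails of 81×82 mm section span the gap between the posts with their undersides at z = 286 mm and z = 837 mm, flush with the posts' −y face. 9 pickets, each 68 mm wide, 17 mm thick and 863 mm tall, are fixed to the +y face of the rails with their bottoms at z = 47 mm, spaced across the span with a 117 mm gap after the −x post and between neighbouring pickets, with 125 mm left before the +x post.


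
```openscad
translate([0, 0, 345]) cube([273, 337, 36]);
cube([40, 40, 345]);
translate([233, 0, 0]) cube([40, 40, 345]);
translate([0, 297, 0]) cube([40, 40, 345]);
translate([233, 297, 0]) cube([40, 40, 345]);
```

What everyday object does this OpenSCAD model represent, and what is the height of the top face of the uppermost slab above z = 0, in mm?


A stool. The seat height is 381 mm.

A 273×337×36 slab at z = 345 on four corner posts — a stool. The seat top is 345 + 36 = 381 mm.


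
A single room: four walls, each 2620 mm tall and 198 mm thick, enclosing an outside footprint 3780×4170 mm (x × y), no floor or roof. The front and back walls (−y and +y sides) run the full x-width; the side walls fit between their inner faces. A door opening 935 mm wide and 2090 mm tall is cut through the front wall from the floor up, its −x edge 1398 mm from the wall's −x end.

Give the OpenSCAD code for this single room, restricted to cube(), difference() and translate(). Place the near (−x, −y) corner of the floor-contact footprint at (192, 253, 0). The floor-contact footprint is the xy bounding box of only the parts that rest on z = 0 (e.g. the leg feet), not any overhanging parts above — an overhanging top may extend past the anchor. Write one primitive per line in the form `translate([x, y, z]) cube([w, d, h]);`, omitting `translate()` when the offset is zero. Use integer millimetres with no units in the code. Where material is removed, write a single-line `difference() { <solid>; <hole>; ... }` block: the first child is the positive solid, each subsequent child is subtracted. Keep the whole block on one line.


difference() { translate([192, 253, 0]) cube([3780, 198, 2620]); translate([1590, 253, 0]) cube([935, 198, 2090]); }
translate([192, 4225, 0]) cube([3780, 198, 2620]);
translate([192, 451, 0]) cube([198, 3774, 2620]);
translate([3774, 451, 0]) cube([198, 3774, 2620]);


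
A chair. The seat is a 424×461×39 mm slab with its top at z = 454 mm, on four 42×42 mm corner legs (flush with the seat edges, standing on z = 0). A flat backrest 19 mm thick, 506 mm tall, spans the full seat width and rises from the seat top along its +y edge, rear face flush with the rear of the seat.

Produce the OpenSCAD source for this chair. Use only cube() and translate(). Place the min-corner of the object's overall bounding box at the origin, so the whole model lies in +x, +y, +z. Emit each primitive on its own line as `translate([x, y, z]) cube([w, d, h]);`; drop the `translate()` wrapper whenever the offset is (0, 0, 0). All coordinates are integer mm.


translate([0, 0, 415]) cube([424, 461, 39]);
cube([42, 42, 415]);
translate([382, 0, 0]) cube([42, 42, 415]);
translate([0, 419, 0]) cube([42, 42, 415]);
translate([382, 419, 0]) cube([42, 42, 415]);
translate([0, 442, 454]) cube([424, 19, 506]);


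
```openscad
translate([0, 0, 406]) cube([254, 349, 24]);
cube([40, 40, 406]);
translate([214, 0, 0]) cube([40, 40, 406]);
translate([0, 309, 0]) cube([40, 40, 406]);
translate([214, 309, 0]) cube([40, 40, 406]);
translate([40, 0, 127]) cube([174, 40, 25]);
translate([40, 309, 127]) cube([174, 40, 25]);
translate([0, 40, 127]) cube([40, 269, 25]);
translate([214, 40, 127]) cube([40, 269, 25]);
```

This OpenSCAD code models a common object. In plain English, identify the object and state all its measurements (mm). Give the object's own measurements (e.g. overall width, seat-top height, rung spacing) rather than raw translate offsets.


A four-legged stool. The seat is a 254×349×24 mm slab whose top surface is at z = 430 mm; four square legs, each 40×40 mm in cross-section, run from the floor (z = 0) to the underside of the seat, each flush with a corner of the seat. Four stretchers, 40 mm wide and 25 mm tall, connect adjacent legs with their undersides at z = 127 mm, each running between the inner faces of the legs it joins and aligned with the legs' outer faces on the other axis.


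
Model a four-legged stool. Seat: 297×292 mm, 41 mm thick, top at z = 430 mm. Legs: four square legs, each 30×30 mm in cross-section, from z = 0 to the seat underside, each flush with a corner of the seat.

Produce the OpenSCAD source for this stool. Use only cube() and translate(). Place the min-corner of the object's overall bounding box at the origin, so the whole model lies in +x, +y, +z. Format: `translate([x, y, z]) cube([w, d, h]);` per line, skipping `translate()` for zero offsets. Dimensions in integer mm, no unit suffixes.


// leg_h = 430 - 41 = 389
translate([0, 0, 389]) cube([297, 292, 41]);
cube([30, 30, 389]);
translate([267, 0, 0]) cube([30, 30, 389]);
translate([0, 262, 0]) cube([30, 30, 389]);
translate([267, 262, 0]) cube([30, 30, 389]);


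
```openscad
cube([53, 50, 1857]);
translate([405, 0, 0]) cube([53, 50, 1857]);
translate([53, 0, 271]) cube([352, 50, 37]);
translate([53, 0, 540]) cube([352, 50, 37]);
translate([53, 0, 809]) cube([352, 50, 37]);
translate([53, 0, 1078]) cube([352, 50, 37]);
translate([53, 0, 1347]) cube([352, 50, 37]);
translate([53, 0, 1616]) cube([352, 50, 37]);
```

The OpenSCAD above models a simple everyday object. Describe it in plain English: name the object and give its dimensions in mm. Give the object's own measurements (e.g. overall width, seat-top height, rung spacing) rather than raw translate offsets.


A straight ladder. Two 53×50 mm vertical rails, 1857 mm tall, stand 458 mm apart (outside-to-outside) with their front faces coplanar on the −y side. 6 rungs, each 50 mm deep and 37 mm tall, span between the inner faces of the rails, front faces flush with the rails. The lowest rung's underside is at z = 271 mm and rungs are spaced 269 mm apart (underside to underside).
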